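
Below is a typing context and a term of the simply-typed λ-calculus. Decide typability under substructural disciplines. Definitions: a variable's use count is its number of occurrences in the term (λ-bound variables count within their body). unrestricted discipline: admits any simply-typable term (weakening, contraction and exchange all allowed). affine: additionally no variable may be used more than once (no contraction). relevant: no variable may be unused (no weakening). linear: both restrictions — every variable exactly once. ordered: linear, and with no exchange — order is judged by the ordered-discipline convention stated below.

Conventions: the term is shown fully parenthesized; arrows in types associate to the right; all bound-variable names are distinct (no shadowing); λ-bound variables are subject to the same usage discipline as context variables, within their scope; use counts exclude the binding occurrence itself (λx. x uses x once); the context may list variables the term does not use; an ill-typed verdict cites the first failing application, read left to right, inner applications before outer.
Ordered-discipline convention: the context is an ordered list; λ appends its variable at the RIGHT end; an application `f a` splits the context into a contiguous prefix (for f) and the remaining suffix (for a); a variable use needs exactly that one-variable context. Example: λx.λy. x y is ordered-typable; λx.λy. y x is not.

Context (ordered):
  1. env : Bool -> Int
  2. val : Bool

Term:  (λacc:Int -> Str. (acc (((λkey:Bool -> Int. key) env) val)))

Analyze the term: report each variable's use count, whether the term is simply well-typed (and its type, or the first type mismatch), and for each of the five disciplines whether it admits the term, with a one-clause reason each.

counts: env=1; val=1; acc (λ-bound)=1; key (λ-bound)=1
uses in reading order: acc, key, env, val
typing: well-typed — term : (Int -> Str) -> Str
ordered: ✗ — no ordered split (uses run acc, key, env, val)
linear: ✓ — exactly-once usage across env, val, acc, key
affine: ✓ — env, val, acc, key: no repeats, contraction unneeded
relevant: ✓ — every one of env, val, acc, key appears
unrestricted: ✓ — type-checks ((Int -> Str) -> Str) and nothing is barred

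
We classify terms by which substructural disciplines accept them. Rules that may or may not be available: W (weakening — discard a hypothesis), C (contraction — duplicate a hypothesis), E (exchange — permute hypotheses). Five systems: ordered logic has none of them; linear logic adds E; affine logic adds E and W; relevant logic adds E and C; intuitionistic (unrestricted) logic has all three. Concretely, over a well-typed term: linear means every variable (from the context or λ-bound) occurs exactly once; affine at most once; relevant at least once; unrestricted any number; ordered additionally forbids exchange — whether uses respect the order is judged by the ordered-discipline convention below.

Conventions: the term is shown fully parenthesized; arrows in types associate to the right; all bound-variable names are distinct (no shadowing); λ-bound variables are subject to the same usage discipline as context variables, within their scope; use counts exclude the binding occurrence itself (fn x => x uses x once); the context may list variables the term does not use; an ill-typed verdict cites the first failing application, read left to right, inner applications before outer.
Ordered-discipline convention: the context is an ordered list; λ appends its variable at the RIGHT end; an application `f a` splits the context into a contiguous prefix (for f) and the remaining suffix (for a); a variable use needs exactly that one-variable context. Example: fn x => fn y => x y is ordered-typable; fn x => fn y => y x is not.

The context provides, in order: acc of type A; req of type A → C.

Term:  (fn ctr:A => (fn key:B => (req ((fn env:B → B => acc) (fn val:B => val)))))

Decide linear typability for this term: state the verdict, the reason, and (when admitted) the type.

no — ctr, key, env never used (weakening)
use counts: acc: 1; req: 1; ctr (bound): 0; key (bound): 0; env (bound): 0; val (bound): 1
uses in reading order: req, acc, val
typing: well-typed — term : A → B → C
per-discipline verdicts: ordered ✗, linear ✗, affine ✓, relevant ✗, unrestricted ✓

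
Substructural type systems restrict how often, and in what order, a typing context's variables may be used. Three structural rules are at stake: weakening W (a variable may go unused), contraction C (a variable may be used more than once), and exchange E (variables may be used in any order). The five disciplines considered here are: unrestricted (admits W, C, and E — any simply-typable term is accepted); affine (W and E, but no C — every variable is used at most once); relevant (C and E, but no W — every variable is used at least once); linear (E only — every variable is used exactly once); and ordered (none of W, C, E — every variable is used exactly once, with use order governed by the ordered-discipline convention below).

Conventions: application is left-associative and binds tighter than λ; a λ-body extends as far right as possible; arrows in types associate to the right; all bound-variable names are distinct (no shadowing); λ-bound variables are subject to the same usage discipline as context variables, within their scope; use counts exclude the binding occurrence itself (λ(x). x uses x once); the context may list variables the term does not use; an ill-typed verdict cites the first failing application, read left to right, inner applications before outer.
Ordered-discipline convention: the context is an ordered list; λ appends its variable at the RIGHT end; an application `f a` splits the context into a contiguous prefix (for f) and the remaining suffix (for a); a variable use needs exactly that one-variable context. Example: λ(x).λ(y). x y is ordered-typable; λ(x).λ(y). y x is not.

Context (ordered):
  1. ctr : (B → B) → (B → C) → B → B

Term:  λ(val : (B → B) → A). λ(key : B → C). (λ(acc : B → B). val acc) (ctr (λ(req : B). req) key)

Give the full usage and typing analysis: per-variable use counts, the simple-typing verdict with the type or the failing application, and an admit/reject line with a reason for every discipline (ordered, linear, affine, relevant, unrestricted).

counts: ctr ×1; val (λ-bound) ×1; key (λ-bound) ×1; acc (λ-bound) ×1; req (λ-bound) ×1
left-to-right use order: val, acc, ctr, req, key
typing: well-typed at ((B → B) → A) → (B → C) → A
ordered ✗ (use order val, acc, ctr, req, key needs exchange)
linear ✓ (single use per variable (ctr, val, key, acc, req))
affine ✓ (no duplicate uses among ctr, val, key, acc, req)
relevant ✓ (every one of ctr, val, key, acc, req appears)
unrestricted ✓ (typability at ((B → B) → A) → (B → C) → A is all that's needed)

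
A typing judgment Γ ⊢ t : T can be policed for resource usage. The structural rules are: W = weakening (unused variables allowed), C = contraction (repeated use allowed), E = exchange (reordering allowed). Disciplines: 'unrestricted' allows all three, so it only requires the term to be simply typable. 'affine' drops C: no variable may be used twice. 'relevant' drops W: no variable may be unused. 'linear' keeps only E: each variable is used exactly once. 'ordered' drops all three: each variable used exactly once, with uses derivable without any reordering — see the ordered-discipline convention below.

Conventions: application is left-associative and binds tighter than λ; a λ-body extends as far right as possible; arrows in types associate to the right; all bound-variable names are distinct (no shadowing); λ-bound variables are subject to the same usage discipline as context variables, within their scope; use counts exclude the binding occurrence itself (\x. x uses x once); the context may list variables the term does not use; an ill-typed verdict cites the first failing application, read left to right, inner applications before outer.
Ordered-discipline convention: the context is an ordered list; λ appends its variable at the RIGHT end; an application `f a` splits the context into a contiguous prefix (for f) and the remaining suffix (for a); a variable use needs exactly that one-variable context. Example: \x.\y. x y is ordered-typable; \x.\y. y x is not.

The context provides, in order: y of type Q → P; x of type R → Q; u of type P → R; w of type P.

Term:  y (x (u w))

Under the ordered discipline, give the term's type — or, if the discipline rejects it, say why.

term : P
use counts: y: 1, x: 1, u: 1, w: 1
left-to-right use order: y, x, u, w
typing: ✓ — P
summary: ordered ✓; linear ✓; affine ✓; relevant ✓; unrestricted ✓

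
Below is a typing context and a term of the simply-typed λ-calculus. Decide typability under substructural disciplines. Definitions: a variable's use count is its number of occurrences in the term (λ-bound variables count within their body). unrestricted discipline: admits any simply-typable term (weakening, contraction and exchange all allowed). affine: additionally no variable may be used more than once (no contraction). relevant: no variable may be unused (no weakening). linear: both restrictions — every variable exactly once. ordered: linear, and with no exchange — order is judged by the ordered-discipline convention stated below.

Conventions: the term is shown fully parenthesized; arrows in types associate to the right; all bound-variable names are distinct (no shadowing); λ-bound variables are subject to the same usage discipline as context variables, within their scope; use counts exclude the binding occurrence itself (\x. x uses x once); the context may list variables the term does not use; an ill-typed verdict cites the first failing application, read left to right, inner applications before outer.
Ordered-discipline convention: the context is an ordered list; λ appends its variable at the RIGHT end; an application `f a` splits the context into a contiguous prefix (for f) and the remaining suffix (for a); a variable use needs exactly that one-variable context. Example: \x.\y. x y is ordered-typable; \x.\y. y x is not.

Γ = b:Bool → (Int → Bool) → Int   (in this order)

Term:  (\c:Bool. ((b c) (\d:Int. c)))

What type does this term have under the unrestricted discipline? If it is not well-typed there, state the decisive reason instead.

term : Bool → Int
usage: b: 1, c (λ-bound): 2, d (λ-bound): 0
uses in reading order: b, c, c
typing: well-typed at Bool → Int
summary: ordered ✗; linear ✗; affine ✗; relevant ✗; unrestricted ✓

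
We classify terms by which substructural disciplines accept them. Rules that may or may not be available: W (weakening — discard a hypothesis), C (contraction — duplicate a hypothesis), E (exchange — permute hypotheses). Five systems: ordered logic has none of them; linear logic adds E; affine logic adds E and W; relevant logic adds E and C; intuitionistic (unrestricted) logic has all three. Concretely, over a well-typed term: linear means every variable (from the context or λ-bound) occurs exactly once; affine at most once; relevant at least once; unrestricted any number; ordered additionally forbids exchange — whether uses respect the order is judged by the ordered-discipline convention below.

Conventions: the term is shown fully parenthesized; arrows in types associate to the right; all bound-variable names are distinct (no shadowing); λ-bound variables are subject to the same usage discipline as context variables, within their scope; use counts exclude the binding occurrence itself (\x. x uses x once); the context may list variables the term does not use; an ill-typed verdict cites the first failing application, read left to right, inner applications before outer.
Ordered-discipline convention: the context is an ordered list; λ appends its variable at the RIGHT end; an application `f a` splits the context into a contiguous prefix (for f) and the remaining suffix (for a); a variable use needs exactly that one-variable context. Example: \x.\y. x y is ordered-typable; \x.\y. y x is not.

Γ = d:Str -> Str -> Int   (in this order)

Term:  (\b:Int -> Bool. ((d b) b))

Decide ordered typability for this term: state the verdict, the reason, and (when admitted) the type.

no — not simply typable
use counts: d: 1, b [bound]: 2
uses in reading order: d, b, b
typing: ill-typed: an application expects Str but receives Int -> Bool
across the five disciplines: ordered ✗ · linear ✗ · affine ✗ · relevant ✗ · unrestricted ✗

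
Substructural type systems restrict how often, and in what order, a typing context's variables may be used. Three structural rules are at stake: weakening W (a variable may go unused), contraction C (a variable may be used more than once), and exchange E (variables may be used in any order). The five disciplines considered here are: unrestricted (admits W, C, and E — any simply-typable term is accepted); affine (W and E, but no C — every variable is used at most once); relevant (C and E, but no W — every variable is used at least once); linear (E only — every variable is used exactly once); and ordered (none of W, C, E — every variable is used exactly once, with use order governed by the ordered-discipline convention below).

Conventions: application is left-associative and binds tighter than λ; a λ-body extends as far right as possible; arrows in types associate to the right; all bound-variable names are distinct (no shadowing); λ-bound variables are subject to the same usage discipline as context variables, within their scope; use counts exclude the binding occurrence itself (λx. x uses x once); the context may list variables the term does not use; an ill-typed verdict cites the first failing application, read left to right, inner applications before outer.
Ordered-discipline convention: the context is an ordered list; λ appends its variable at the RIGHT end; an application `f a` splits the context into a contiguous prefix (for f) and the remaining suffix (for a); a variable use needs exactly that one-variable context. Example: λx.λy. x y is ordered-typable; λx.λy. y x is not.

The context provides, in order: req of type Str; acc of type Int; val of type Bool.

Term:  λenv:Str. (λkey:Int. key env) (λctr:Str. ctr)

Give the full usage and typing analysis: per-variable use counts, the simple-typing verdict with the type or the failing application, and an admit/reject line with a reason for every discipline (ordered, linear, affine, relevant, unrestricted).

use counts: req ×0, acc ×0, val ×0, env (λ-bound) ×1, key (λ-bound) ×1, ctr (λ-bound) ×1
left-to-right use order: key, env, ctr
typing: ill-typed: applying a non-function (Int)
ordered ✗ (not simply typable)
linear ✗ (fails simple typing)
affine ✗ (a type mismatch blocks all five)
relevant ✗ (the type mismatch rejects it)
unrestricted ✗ (not simply typable)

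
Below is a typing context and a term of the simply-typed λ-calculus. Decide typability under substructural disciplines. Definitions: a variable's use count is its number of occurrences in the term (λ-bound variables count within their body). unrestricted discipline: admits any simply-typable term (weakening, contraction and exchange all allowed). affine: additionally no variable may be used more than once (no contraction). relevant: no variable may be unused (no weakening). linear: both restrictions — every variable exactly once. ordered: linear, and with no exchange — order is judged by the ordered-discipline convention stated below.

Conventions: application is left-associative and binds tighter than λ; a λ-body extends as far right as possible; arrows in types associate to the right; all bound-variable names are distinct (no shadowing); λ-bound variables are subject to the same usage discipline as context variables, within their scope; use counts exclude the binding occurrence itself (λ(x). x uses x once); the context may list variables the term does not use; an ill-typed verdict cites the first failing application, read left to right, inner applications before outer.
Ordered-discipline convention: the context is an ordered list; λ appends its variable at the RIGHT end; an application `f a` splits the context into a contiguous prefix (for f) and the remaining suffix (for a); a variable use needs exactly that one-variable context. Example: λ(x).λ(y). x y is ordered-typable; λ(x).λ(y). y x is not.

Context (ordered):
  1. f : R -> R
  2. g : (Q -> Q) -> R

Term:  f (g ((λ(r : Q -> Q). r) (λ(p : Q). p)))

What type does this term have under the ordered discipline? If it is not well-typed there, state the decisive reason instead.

term : R
variable uses: f: 1×; g: 1×; r [bound]: 1×; p [bound]: 1×
left-to-right use order: f, g, r, p
typing: well-typed — term : R
summary: ordered ✓; linear ✓; affine ✓; relevant ✓; unrestricted ✓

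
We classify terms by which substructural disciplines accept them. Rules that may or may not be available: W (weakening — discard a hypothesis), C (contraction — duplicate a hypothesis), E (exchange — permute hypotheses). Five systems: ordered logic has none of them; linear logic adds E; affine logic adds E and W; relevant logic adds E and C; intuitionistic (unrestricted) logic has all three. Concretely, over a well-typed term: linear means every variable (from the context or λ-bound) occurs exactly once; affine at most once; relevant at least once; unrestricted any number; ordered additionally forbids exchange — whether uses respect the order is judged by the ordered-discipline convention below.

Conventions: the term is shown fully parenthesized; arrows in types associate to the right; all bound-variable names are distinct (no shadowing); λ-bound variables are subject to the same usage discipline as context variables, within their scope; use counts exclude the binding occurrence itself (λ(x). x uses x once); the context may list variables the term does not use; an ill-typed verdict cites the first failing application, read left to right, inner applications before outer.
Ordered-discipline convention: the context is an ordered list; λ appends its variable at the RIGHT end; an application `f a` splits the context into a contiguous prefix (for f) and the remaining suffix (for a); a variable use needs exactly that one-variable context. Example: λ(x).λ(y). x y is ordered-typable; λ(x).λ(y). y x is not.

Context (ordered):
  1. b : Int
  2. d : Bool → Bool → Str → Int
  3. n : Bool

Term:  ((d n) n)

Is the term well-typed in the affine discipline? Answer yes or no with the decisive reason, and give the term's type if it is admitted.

no — n ×2 used more than once (contraction)
counts: b ×0; d ×1; n ×2
left-to-right use order: d, n, n
typing: the term checks, with type Str → Int
per-discipline verdicts: ordered ✗ · linear ✗ · affine ✗ · relevant ✗ · unrestricted ✓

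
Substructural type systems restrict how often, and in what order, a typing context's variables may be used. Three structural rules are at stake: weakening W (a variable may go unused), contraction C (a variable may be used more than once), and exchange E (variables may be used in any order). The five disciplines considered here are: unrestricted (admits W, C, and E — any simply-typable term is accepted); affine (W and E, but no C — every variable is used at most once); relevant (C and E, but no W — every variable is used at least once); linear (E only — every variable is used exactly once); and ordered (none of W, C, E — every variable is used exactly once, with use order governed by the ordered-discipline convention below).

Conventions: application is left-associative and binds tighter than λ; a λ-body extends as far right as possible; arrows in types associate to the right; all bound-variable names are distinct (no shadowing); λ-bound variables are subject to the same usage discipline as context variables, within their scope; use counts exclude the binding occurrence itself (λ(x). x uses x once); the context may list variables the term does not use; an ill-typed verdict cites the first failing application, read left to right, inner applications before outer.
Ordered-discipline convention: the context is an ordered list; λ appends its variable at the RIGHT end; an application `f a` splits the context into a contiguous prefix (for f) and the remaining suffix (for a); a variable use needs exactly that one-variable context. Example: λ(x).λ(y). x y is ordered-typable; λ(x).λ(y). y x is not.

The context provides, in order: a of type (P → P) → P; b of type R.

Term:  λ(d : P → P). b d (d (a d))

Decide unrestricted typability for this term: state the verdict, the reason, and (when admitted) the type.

no — not simply typable
use counts: a: 1; b: 1; d (bound): 3
left-to-right use order: b, d, d, a, d
typing: ill-typed: applying a non-function (R)
summary: ordered ✗ | linear ✗ | affine ✗ | relevant ✗ | unrestricted ✗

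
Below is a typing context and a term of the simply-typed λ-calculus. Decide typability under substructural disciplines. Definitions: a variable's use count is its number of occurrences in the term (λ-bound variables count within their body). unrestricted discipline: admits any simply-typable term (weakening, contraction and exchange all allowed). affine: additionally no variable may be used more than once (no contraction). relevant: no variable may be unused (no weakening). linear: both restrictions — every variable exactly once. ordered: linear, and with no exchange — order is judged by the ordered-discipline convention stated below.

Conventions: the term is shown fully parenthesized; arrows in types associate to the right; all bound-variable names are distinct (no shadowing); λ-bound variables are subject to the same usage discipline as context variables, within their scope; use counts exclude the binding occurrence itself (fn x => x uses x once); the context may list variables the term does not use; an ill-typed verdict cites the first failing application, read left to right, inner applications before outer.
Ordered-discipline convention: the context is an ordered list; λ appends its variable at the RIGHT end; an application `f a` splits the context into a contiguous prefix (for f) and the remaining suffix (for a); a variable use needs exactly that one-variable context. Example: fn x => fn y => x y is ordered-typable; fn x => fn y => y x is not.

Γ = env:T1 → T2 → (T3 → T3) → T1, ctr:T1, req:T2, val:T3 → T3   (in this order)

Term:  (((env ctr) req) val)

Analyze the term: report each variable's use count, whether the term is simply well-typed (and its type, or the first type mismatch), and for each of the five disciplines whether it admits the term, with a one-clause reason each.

variable uses: env: 1×, ctr: 1×, req: 1×, val: 1×
order of uses: env, ctr, req, val
typing: the term checks, with type T1
ordered: ✓ — one use each (env, ctr, req, val); ordered split holds
linear: ✓ — single use per variable (env, ctr, req, val)
affine: ✓ — none of env, ctr, req, val used more than once
relevant: ✓ — every one of env, ctr, req, val appears
unrestricted: ✓ — type-checks (T1) and nothing is barred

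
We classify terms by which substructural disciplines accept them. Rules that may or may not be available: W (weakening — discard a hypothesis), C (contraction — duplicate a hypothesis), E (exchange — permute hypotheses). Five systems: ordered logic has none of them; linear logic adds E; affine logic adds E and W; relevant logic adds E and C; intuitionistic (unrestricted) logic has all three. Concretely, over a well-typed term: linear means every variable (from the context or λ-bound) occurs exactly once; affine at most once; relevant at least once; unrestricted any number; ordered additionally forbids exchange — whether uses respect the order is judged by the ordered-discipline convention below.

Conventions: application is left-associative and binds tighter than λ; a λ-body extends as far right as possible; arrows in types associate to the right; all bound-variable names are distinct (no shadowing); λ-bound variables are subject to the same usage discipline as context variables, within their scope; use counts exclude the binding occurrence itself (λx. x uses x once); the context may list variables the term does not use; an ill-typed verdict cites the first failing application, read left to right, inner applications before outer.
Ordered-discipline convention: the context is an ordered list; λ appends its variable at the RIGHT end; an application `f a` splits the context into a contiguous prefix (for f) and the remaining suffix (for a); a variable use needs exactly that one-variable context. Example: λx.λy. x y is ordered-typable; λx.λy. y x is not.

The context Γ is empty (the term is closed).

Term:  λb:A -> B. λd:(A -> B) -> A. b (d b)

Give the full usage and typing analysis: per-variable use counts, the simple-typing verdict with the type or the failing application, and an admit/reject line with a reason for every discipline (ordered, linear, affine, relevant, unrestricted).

counts: b [bound] ×2, d [bound] ×1
left-to-right use order: b, d, b
typing: ✓ — (A -> B) -> ((A -> B) -> A) -> B
ordered: ✗ — b ×2 used more than once (contraction)
linear: ✗ — b ×2 used more than once (contraction)
affine: ✗ — b ×2 used more than once (contraction)
relevant: ✓ — b, d: all used, weakening unneeded
unrestricted: ✓ — type-checks ((A -> B) -> ((A -> B) -> A) -> B) and nothing is barred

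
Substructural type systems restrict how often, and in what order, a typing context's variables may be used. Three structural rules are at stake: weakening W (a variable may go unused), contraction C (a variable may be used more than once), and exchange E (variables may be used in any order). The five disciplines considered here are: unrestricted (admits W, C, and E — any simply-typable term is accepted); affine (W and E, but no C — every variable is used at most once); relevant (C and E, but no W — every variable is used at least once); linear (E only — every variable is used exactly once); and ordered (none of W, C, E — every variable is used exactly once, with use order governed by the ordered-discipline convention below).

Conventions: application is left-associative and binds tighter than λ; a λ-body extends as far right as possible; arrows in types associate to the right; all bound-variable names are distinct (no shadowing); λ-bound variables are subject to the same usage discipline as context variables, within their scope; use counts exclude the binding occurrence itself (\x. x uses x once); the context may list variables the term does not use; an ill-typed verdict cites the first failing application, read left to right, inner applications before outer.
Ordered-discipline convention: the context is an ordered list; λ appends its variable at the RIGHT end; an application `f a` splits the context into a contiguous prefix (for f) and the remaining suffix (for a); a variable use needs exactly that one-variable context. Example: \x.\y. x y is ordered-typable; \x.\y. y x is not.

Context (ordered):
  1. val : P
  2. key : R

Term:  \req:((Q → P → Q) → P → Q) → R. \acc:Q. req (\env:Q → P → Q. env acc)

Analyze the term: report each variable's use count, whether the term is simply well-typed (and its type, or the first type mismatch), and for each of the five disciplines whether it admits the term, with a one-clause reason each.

counts: val: 0, key: 0, req [bound]: 1, acc [bound]: 1, env [bound]: 1
uses in reading order: req, env, acc
typing: the term checks, with type (((Q → P → Q) → P → Q) → R) → Q → R
ordered: ✗, val, key left unused
linear: ✗, val, key left unused
affine: ✓, at most one use each (val, key, req, acc, env)
relevant: ✗, val, key left unused
unrestricted: ✓, simply typable at (((Q → P → Q) → P → Q) → R) → Q → R; W, C, E all held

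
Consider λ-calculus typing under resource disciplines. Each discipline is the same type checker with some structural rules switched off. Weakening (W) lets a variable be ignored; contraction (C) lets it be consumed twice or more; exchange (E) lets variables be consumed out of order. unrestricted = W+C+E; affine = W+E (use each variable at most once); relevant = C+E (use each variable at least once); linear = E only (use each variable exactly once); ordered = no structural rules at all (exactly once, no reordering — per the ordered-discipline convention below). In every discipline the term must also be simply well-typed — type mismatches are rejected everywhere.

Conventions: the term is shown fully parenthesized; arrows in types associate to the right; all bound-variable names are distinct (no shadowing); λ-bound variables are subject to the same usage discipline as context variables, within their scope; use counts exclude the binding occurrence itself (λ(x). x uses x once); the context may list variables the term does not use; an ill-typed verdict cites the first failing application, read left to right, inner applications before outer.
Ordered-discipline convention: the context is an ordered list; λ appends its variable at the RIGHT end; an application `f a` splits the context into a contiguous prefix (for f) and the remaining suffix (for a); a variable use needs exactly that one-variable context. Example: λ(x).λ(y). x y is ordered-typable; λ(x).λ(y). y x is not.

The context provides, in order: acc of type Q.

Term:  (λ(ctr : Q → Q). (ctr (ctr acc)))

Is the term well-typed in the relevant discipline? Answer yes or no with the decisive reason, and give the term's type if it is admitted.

yes — acc, ctr: all used, weakening unneeded; term : (Q → Q) → Q
use counts: acc=1, ctr (bound)=2
left-to-right use order: ctr, ctr, acc
typing: well-typed at (Q → Q) → Q
across the five disciplines: ordered ✗ | linear ✗ | affine ✗ | relevant ✓ | unrestricted ✓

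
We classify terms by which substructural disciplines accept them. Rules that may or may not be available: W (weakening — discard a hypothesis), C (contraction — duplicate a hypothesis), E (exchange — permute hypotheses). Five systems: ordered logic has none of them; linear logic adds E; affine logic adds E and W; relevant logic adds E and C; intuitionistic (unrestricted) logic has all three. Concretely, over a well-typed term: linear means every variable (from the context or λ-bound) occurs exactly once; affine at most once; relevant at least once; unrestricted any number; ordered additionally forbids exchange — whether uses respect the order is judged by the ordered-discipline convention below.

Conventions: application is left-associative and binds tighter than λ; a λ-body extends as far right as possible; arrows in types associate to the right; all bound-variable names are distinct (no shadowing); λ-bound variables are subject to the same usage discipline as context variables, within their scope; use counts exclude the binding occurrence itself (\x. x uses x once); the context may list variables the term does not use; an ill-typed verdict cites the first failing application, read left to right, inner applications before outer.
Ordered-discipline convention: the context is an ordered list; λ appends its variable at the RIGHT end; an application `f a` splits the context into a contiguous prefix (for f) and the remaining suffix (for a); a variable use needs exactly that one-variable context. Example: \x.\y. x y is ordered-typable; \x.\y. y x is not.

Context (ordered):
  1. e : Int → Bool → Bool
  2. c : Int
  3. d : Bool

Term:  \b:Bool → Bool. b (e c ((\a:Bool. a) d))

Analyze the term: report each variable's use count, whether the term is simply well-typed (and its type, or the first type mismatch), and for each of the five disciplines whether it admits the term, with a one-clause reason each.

use counts: e=1; c=1; d=1; b [bound]=1; a [bound]=1
uses in reading order: b, e, c, a, d
typing: ✓ — (Bool → Bool) → Bool
ordered ✗ (use order b, e, c, a, d needs exchange)
linear ✓ (exactly-once usage across e, c, d, b, a)
affine ✓ (no duplicate uses among e, c, d, b, a)
relevant ✓ (none of e, c, d, b, a goes unused)
unrestricted ✓ (type-checks ((Bool → Bool) → Bool) and nothing is barred)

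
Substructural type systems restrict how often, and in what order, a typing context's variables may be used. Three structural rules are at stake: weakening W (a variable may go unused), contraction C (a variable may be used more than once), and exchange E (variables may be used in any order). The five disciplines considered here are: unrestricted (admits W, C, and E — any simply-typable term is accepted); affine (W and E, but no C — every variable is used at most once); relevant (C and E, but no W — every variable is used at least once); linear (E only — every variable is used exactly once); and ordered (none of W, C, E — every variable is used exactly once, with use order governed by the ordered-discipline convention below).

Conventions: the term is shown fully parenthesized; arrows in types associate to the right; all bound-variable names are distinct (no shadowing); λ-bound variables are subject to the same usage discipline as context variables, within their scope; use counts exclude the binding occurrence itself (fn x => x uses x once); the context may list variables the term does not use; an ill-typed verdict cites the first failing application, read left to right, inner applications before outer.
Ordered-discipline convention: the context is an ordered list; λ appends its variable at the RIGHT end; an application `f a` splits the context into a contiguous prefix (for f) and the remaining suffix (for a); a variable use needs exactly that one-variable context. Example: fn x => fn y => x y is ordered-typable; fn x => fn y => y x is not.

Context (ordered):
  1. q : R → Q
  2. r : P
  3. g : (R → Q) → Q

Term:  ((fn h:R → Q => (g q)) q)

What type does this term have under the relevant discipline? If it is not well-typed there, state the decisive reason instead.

not well-typed under relevant — needs weakening: r, h unused
usage: q: 2, r: 0, g: 1, h (bound): 0
use order (left to right): g, q, q
typing: the term checks, with type Q
across the five disciplines: ordered ✗ | linear ✗ | affine ✗ | relevant ✗ | unrestricted ✓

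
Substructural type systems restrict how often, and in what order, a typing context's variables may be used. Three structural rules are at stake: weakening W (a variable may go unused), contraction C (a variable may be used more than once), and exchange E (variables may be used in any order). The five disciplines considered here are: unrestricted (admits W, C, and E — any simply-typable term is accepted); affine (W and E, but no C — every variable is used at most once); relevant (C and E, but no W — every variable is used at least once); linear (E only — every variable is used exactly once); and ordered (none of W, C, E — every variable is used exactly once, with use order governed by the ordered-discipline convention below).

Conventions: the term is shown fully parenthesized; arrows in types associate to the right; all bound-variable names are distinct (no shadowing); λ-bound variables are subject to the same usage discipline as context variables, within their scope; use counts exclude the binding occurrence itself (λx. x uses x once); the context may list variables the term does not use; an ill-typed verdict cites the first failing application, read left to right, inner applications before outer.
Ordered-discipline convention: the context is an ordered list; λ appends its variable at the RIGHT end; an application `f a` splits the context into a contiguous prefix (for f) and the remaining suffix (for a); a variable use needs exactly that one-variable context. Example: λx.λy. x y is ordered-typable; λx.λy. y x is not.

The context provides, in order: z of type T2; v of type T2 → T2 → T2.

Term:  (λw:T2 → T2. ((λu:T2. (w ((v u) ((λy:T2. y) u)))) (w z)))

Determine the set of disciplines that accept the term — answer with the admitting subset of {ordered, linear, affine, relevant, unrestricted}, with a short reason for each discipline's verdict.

admitted in: relevant, unrestricted
usage: z=1, v=1, w (bound)=2, u (bound)=2, y (bound)=1
order of uses: w, v, u, y, u, w, z
typing: ✓ — (T2 → T2) → T2
ordered ✗ (repeated use of w ×2, u ×2)
linear ✗ (repeated use of w ×2, u ×2)
affine ✗ (repeated use of w ×2, u ×2)
relevant ✓ (none of z, v, w, u, y goes unused)
unrestricted ✓ (type-checks ((T2 → T2) → T2) and nothing is barred)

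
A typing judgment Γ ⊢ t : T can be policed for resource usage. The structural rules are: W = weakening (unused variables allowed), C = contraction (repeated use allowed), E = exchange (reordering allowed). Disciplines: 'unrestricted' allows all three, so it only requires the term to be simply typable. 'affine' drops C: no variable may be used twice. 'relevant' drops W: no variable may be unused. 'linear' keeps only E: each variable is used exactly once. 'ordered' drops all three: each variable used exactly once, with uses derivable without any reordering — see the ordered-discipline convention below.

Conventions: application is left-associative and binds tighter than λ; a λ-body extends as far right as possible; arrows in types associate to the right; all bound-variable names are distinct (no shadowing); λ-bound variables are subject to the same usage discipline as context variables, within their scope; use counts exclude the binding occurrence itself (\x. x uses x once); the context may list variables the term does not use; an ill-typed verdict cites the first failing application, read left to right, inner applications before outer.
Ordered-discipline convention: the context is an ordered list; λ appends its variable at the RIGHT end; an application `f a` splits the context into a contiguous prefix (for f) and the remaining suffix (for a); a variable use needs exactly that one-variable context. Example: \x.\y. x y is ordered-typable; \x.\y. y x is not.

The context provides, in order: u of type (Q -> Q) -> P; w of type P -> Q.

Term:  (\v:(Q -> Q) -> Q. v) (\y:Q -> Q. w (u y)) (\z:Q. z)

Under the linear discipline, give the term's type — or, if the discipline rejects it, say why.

term : Q
counts: u: 1×; w: 1×; v (bound): 1×; y (bound): 1×; z (bound): 1×
use order (left to right): v, w, u, y, z
typing: the term checks, with type Q
across the five disciplines: ordered ✗ · linear ✓ · affine ✓ · relevant ✓ · unrestricted ✓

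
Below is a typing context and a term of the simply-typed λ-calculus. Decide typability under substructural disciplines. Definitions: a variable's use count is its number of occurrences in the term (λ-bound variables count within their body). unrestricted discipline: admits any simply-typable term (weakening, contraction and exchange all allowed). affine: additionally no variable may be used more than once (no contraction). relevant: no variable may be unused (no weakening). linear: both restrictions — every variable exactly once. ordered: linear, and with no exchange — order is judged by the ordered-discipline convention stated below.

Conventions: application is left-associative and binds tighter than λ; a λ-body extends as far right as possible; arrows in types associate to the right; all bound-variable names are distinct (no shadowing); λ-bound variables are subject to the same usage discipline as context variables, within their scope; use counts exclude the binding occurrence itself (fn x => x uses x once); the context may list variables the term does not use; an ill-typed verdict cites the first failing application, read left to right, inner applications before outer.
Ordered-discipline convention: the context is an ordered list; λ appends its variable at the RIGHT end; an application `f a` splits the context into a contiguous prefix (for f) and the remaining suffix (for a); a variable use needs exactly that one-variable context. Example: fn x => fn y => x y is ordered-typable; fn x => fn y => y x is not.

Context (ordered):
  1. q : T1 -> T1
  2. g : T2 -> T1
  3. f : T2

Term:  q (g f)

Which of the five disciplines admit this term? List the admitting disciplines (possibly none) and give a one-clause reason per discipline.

admitted by: ordered, linear, affine, relevant, unrestricted
variable uses: q: 1, g: 1, f: 1
left-to-right use order: q, g, f
typing: well-typed at T1
ordered ✓ (q, g, f once each; derivable with no W/C/E)
linear ✓ (single use per variable (q, g, f))
affine ✓ (q, g, f: no repeats, contraction unneeded)
relevant ✓ (q, g, f: all used, weakening unneeded)
unrestricted ✓ (well-typed at T1; no restrictions here)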